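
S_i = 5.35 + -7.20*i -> [5.35, -1.85, -9.05, -16.25, -23.45]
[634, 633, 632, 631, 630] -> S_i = 634 + -1*i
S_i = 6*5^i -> [6, 30, 150, 750, 3750]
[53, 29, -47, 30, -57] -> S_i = Random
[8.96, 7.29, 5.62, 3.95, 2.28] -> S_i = 8.96 + -1.67*i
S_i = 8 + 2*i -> [8, 10, 12, 14, 16]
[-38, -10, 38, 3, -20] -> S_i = Random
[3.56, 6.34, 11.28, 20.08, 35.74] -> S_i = 3.56*1.78^i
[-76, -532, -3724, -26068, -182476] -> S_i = -76*7^i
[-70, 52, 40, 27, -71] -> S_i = Random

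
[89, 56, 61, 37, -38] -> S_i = Random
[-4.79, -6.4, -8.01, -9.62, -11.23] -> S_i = -4.79 + -1.61*i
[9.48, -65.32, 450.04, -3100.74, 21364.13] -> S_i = 9.48*(-6.89)^i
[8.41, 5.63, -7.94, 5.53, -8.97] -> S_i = Random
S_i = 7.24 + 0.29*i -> [7.24, 7.53, 7.82, 8.11, 8.4]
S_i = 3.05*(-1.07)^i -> [3.05, -3.26, 3.49, -3.74, 4.0]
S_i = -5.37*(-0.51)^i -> [-5.37, 2.74, -1.4, 0.71, -0.36]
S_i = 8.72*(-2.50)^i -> [8.72, -21.8, 54.5, -136.25, 340.62]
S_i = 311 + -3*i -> [311, 308, 305, 302, 299]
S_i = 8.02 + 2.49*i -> [8.02, 10.51, 13.0, 15.49, 17.98]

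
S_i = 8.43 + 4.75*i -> [8.43, 13.18, 17.93, 22.68, 27.43]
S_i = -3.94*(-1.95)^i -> [-3.94, 7.68, -14.98, 29.21, -56.97]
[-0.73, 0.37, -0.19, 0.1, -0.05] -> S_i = -0.73*(-0.51)^i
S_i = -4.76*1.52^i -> [-4.76, -7.24, -11.0, -16.72, -25.41]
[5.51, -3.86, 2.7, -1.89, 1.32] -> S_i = 5.51*(-0.70)^i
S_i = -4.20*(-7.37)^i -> [-4.2, 30.95, -228.13, 1681.33, -12391.37]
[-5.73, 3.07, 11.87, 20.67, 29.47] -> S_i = -5.73 + 8.80*i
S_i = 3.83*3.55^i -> [3.83, 13.6, 48.27, 171.35, 608.29]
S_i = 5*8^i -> [5, 40, 320, 2560, 20480]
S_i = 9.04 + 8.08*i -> [9.04, 17.12, 25.2, 33.28, 41.36]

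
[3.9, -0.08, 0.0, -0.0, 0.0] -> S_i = 3.90*(-0.02)^i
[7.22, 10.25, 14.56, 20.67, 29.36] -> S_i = 7.22*1.42^i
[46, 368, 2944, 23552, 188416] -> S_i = 46*8^i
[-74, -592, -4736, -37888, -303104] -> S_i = -74*8^i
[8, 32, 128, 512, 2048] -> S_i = 8*4^i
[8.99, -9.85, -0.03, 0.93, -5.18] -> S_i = Random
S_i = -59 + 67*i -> [-59, 8, 75, 142, 209]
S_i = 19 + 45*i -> [19, 64, 109, 154, 199]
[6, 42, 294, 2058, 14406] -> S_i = 6*7^i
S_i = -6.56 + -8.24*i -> [-6.56, -14.8, -23.04, -31.28, -39.52]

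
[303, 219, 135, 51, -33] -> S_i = 303 + -84*i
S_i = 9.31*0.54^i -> [9.31, 5.03, 2.71, 1.47, 0.79]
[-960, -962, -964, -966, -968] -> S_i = -960 + -2*i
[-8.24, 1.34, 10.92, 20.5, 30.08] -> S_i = -8.24 + 9.58*i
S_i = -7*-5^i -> [-7, 35, -175, 875, -4375]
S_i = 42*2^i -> [42, 84, 168, 336, 672]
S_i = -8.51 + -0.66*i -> [-8.51, -9.17, -9.83, -10.49, -11.15]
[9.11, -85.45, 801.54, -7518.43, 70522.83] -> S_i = 9.11*(-9.38)^i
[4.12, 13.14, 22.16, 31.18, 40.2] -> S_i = 4.12 + 9.02*i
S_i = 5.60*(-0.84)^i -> [5.6, -4.7, 3.95, -3.32, 2.79]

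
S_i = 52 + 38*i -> [52, 90, 128, 166, 204]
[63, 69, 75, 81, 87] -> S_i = 63 + 6*i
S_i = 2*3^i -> [2, 6, 18, 54, 162]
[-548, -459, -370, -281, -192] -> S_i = -548 + 89*i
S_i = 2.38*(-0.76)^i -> [2.38, -1.81, 1.37, -1.04, 0.79]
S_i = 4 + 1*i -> [4, 5, 6, 7, 8]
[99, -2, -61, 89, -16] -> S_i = Random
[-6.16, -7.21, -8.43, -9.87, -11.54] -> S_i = -6.16*1.17^i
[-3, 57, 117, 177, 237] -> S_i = -3 + 60*i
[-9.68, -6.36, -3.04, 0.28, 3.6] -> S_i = -9.68 + 3.32*i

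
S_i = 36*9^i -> [36, 324, 2916, 26244, 236196]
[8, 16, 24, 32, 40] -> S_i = 8 + 8*i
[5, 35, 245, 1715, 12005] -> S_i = 5*7^i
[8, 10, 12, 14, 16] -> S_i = 8 + 2*i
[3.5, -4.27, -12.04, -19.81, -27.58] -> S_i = 3.50 + -7.77*i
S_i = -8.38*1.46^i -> [-8.38, -12.23, -17.86, -26.08, -38.08]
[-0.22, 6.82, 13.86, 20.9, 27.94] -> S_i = -0.22 + 7.04*i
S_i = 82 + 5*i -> [82, 87, 92, 97, 102]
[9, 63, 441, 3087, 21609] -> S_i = 9*7^i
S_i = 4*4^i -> [4, 16, 64, 256, 1024]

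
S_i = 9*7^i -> [9, 63, 441, 3087, 21609]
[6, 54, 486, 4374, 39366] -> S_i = 6*9^i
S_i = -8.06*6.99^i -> [-8.06, -56.34, -393.81, -2752.75, -19241.71]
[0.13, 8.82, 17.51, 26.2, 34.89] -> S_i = 0.13 + 8.69*i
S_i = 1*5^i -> [1, 5, 25, 125, 625]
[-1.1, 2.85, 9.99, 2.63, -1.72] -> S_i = Random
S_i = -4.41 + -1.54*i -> [-4.41, -5.95, -7.49, -9.03, -10.57]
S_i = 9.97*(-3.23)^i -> [9.97, -32.2, 104.02, -335.97, 1085.19]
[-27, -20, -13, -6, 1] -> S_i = -27 + 7*i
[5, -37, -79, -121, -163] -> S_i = 5 + -42*i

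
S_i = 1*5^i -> [1, 5, 25, 125, 625]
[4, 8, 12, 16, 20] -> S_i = 4 + 4*i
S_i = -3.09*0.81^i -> [-3.09, -2.5, -2.03, -1.64, -1.33]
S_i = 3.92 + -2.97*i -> [3.92, 0.95, -2.02, -4.99, -7.96]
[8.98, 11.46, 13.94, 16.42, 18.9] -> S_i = 8.98 + 2.48*i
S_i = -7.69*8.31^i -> [-7.69, -63.9, -531.04, -4412.95, -36671.65]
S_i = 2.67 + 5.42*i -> [2.67, 8.09, 13.51, 18.93, 24.35]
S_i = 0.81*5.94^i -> [0.81, 4.81, 28.58, 169.76, 1008.4]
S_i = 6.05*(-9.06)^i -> [6.05, -54.81, 496.61, -4499.25, 40763.19]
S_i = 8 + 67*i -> [8, 75, 142, 209, 276]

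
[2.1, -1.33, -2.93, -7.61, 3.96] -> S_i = Random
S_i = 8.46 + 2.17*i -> [8.46, 10.63, 12.8, 14.97, 17.14]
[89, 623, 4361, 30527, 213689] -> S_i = 89*7^i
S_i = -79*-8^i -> [-79, 632, -5056, 40448, -323584]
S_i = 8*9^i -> [8, 72, 648, 5832, 52488]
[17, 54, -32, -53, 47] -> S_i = Random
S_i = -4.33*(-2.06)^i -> [-4.33, 8.92, -18.37, 37.85, -77.98]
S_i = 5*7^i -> [5, 35, 245, 1715, 12005]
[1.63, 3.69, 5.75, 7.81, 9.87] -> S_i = 1.63 + 2.06*i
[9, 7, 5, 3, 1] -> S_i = 9 + -2*i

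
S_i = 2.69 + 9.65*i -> [2.69, 12.34, 21.99, 31.64, 41.29]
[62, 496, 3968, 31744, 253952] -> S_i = 62*8^i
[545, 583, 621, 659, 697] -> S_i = 545 + 38*i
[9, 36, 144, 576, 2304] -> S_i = 9*4^i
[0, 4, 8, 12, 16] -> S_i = 0 + 4*i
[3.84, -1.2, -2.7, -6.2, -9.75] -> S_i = Random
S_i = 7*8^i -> [7, 56, 448, 3584, 28672]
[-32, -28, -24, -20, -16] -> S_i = -32 + 4*i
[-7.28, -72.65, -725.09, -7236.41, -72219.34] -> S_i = -7.28*9.98^i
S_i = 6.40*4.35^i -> [6.4, 27.84, 121.1, 526.8, 2291.59]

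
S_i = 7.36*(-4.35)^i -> [7.36, -32.02, 139.27, -605.82, 2635.33]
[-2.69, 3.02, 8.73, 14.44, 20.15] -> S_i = -2.69 + 5.71*i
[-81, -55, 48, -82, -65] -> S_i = Random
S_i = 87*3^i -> [87, 261, 783, 2349, 7047]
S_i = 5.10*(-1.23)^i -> [5.1, -6.27, 7.72, -9.49, 11.67]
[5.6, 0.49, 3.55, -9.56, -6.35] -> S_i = Random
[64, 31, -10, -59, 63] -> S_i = Random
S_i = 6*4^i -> [6, 24, 96, 384, 1536]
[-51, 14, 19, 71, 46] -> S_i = Random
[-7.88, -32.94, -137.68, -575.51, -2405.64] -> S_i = -7.88*4.18^i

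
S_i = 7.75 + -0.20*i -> [7.75, 7.55, 7.35, 7.15, 6.95]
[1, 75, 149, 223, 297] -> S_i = 1 + 74*i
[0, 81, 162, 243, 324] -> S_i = 0 + 81*i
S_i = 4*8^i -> [4, 32, 256, 2048, 16384]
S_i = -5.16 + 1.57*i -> [-5.16, -3.59, -2.02, -0.45, 1.12]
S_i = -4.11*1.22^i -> [-4.11, -5.01, -6.12, -7.46, -9.11]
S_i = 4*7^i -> [4, 28, 196, 1372, 9604]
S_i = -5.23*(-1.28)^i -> [-5.23, 6.69, -8.57, 10.97, -14.04]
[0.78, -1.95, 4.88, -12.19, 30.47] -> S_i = 0.78*(-2.50)^i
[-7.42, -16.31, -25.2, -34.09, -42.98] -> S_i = -7.42 + -8.89*i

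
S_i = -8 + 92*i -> [-8, 84, 176, 268, 360]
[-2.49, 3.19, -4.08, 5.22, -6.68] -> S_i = -2.49*(-1.28)^i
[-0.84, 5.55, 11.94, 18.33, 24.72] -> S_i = -0.84 + 6.39*i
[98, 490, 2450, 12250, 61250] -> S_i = 98*5^i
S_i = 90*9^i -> [90, 810, 7290, 65610, 590490]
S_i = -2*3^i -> [-2, -6, -18, -54, -162]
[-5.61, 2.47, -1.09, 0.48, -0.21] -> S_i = -5.61*(-0.44)^i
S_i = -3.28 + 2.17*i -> [-3.28, -1.11, 1.06, 3.23, 5.4]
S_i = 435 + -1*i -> [435, 434, 433, 432, 431]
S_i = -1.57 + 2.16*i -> [-1.57, 0.59, 2.75, 4.91, 7.07]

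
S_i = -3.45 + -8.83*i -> [-3.45, -12.28, -21.11, -29.94, -38.77]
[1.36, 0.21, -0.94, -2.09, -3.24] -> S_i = 1.36 + -1.15*i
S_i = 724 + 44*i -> [724, 768, 812, 856, 900]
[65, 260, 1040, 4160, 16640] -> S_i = 65*4^i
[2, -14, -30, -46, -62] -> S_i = 2 + -16*i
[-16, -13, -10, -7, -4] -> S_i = -16 + 3*i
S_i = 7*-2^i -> [7, -14, 28, -56, 112]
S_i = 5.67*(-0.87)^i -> [5.67, -4.93, 4.29, -3.73, 3.25]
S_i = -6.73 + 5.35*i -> [-6.73, -1.38, 3.97, 9.32, 14.67]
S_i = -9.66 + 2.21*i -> [-9.66, -7.45, -5.24, -3.03, -0.82]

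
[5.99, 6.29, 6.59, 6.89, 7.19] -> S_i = 5.99 + 0.30*i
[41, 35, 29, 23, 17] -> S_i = 41 + -6*i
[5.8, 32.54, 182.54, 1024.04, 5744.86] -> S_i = 5.80*5.61^i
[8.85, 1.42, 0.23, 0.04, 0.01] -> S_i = 8.85*0.16^i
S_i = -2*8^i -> [-2, -16, -128, -1024, -8192]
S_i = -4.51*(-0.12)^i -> [-4.51, 0.54, -0.06, 0.01, -0.0]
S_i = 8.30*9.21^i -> [8.3, 76.44, 704.04, 6484.21, 59719.56]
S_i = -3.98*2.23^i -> [-3.98, -8.88, -19.79, -44.14, -98.42]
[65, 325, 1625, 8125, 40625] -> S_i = 65*5^i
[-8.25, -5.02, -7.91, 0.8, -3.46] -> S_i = Random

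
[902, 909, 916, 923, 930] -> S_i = 902 + 7*i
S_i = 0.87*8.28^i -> [0.87, 7.2, 59.65, 493.87, 4089.22]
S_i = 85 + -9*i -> [85, 76, 67, 58, 49]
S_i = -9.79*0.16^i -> [-9.79, -1.57, -0.25, -0.04, -0.01]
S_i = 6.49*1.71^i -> [6.49, 11.1, 18.98, 32.45, 55.49]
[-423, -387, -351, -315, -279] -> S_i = -423 + 36*i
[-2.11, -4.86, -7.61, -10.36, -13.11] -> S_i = -2.11 + -2.75*i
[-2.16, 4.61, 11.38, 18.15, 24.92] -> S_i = -2.16 + 6.77*i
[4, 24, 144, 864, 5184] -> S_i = 4*6^i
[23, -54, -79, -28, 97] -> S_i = Random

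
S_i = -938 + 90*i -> [-938, -848, -758, -668, -578]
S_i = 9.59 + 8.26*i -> [9.59, 17.85, 26.11, 34.37, 42.63]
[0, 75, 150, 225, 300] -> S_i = 0 + 75*i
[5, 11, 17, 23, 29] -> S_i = 5 + 6*i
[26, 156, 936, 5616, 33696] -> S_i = 26*6^i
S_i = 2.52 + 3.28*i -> [2.52, 5.8, 9.08, 12.36, 15.64]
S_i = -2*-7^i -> [-2, 14, -98, 686, -4802]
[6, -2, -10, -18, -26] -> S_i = 6 + -8*i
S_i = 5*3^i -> [5, 15, 45, 135, 405]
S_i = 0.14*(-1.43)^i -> [0.14, -0.2, 0.29, -0.41, 0.59]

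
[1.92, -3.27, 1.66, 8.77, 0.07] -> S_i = Random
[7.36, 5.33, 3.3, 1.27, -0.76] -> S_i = 7.36 + -2.03*i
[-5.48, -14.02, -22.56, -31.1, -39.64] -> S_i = -5.48 + -8.54*i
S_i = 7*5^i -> [7, 35, 175, 875, 4375]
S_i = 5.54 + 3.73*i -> [5.54, 9.27, 13.0, 16.73, 20.46]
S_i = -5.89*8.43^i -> [-5.89, -49.65, -418.57, -3528.56, -29745.8]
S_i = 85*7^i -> [85, 595, 4165, 29155, 204085]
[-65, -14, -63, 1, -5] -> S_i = Random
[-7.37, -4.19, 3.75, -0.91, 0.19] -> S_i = Random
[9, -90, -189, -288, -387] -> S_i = 9 + -99*i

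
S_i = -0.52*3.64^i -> [-0.52, -1.89, -6.89, -25.08, -91.29]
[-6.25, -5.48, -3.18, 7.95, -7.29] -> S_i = Random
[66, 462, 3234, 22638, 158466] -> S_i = 66*7^i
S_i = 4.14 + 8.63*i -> [4.14, 12.77, 21.4, 30.03, 38.66]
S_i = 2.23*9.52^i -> [2.23, 21.23, 202.11, 1924.05, 18316.93]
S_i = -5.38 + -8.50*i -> [-5.38, -13.88, -22.38, -30.88, -39.38]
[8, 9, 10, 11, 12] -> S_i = 8 + 1*i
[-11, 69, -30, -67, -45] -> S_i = Random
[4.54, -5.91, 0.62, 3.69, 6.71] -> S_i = Random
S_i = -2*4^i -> [-2, -8, -32, -128, -512]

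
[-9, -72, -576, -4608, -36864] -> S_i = -9*8^i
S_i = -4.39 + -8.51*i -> [-4.39, -12.9, -21.41, -29.92, -38.43]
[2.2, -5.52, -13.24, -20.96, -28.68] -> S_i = 2.20 + -7.72*i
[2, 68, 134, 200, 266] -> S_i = 2 + 66*i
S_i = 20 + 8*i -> [20, 28, 36, 44, 52]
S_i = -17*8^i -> [-17, -136, -1088, -8704, -69632]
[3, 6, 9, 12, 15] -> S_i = 3 + 3*i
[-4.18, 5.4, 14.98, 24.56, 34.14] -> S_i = -4.18 + 9.58*i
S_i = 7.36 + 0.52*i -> [7.36, 7.88, 8.4, 8.92, 9.44]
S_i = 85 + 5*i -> [85, 90, 95, 100, 105]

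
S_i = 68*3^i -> [68, 204, 612, 1836, 5508]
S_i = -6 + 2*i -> [-6, -4, -2, 0, 2]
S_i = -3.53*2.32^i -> [-3.53, -8.19, -19.0, -44.08, -102.26]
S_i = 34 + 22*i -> [34, 56, 78, 100, 122]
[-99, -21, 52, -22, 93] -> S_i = Random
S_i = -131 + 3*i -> [-131, -128, -125, -122, -119]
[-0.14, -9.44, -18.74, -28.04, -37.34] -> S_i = -0.14 + -9.30*i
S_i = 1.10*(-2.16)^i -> [1.1, -2.38, 5.13, -11.09, 23.94]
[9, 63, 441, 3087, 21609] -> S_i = 9*7^i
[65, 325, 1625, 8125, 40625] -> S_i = 65*5^i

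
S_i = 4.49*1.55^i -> [4.49, 6.96, 10.79, 16.72, 25.92]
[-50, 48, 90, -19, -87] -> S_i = Random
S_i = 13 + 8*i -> [13, 21, 29, 37, 45]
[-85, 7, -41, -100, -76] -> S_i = Random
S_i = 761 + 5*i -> [761, 766, 771, 776, 781]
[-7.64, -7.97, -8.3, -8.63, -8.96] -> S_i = -7.64 + -0.33*i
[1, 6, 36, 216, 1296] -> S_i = 1*6^i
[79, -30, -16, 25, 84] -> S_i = Random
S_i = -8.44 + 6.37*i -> [-8.44, -2.07, 4.3, 10.67, 17.04]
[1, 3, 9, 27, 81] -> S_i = 1*3^i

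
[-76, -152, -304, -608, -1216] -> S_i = -76*2^i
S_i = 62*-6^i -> [62, -372, 2232, -13392, 80352]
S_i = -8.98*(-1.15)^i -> [-8.98, 10.33, -11.88, 13.66, -15.71]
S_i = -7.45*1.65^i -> [-7.45, -12.29, -20.28, -33.47, -55.22]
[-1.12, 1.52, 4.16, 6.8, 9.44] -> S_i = -1.12 + 2.64*i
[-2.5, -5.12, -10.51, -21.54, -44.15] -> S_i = -2.50*2.05^i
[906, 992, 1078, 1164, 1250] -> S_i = 906 + 86*i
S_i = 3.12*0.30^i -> [3.12, 0.94, 0.28, 0.08, 0.03]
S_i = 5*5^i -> [5, 25, 125, 625, 3125]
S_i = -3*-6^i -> [-3, 18, -108, 648, -3888]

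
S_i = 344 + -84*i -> [344, 260, 176, 92, 8]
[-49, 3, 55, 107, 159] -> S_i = -49 + 52*i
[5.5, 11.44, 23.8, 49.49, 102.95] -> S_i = 5.50*2.08^i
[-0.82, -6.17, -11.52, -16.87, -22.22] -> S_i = -0.82 + -5.35*i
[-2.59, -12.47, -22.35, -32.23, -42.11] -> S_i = -2.59 + -9.88*i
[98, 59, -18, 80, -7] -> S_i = Random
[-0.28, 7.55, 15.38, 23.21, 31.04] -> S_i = -0.28 + 7.83*i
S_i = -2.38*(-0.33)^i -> [-2.38, 0.79, -0.26, 0.09, -0.03]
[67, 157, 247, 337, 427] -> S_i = 67 + 90*i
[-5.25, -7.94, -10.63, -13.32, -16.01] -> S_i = -5.25 + -2.69*i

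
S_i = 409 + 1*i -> [409, 410, 411, 412, 413]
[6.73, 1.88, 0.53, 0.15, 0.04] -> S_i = 6.73*0.28^i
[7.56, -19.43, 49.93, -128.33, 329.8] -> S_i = 7.56*(-2.57)^i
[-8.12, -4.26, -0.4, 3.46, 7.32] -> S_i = -8.12 + 3.86*i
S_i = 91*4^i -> [91, 364, 1456, 5824, 23296]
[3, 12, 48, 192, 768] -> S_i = 3*4^i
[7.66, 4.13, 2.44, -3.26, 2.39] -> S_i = Random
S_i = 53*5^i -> [53, 265, 1325, 6625, 33125]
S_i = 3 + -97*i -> [3, -94, -191, -288, -385]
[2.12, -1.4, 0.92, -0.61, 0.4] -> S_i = 2.12*(-0.66)^i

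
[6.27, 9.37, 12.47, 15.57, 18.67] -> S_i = 6.27 + 3.10*i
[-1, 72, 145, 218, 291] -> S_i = -1 + 73*i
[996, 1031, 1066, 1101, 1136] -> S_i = 996 + 35*i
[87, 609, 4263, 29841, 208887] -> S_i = 87*7^i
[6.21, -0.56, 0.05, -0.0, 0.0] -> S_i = 6.21*(-0.09)^i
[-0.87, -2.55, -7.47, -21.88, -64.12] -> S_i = -0.87*2.93^i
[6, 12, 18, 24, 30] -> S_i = 6 + 6*i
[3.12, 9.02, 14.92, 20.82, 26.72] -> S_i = 3.12 + 5.90*i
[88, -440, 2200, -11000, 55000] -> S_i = 88*-5^i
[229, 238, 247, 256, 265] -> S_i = 229 + 9*i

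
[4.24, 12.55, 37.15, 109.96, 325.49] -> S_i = 4.24*2.96^i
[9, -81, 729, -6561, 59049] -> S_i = 9*-9^i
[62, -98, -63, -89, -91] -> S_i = Random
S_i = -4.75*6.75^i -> [-4.75, -32.06, -216.42, -1460.85, -9860.72]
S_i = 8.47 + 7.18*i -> [8.47, 15.65, 22.83, 30.01, 37.19]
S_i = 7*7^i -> [7, 49, 343, 2401, 16807]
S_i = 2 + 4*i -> [2, 6, 10, 14, 18]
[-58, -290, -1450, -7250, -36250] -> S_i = -58*5^i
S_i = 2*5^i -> [2, 10, 50, 250, 1250]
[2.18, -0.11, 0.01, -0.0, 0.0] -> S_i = 2.18*(-0.05)^i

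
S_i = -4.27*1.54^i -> [-4.27, -6.58, -10.13, -15.6, -24.02]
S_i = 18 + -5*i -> [18, 13, 8, 3, -2]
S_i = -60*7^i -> [-60, -420, -2940, -20580, -144060]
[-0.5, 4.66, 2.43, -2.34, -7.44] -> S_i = Random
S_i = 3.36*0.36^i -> [3.36, 1.21, 0.44, 0.16, 0.06]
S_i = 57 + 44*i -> [57, 101, 145, 189, 233]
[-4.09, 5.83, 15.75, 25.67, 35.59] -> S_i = -4.09 + 9.92*i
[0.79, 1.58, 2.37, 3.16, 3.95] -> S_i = 0.79 + 0.79*i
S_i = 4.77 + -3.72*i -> [4.77, 1.05, -2.67, -6.39, -10.11]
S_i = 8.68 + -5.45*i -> [8.68, 3.23, -2.22, -7.67, -13.12]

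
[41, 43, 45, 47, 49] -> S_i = 41 + 2*i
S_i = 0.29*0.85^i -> [0.29, 0.25, 0.21, 0.18, 0.15]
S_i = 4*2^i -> [4, 8, 16, 32, 64]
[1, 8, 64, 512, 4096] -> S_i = 1*8^i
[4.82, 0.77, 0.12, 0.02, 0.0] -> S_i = 4.82*0.16^i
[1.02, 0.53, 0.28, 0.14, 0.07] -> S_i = 1.02*0.52^i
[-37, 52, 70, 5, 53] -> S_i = Random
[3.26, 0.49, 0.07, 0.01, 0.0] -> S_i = 3.26*0.15^i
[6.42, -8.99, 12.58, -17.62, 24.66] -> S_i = 6.42*(-1.40)^i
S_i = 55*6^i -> [55, 330, 1980, 11880, 71280]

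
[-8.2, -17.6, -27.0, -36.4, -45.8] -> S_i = -8.20 + -9.40*i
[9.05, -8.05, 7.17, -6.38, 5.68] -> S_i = 9.05*(-0.89)^i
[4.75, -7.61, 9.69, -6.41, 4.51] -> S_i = Random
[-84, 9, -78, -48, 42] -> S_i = Random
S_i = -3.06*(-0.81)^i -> [-3.06, 2.48, -2.01, 1.63, -1.32]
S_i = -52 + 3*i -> [-52, -49, -46, -43, -40]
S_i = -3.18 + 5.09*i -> [-3.18, 1.91, 7.0, 12.09, 17.18]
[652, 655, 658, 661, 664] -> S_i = 652 + 3*i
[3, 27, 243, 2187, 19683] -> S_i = 3*9^i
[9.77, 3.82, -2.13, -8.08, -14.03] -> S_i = 9.77 + -5.95*i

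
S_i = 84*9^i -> [84, 756, 6804, 61236, 551124]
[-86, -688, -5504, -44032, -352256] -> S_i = -86*8^i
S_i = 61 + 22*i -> [61, 83, 105, 127, 149]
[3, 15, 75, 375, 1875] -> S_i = 3*5^i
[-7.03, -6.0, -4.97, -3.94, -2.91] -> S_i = -7.03 + 1.03*i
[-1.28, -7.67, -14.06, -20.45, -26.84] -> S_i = -1.28 + -6.39*i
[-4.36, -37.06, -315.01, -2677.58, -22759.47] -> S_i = -4.36*8.50^i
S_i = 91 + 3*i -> [91, 94, 97, 100, 103]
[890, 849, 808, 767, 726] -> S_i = 890 + -41*i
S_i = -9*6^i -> [-9, -54, -324, -1944, -11664]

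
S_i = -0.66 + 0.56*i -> [-0.66, -0.1, 0.46, 1.02, 1.58]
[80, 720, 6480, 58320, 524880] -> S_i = 80*9^i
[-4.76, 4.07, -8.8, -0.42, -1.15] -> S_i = Random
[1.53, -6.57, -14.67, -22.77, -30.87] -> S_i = 1.53 + -8.10*i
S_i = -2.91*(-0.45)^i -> [-2.91, 1.31, -0.59, 0.27, -0.12]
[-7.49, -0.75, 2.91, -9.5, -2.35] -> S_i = Random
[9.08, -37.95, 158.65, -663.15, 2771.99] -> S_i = 9.08*(-4.18)^i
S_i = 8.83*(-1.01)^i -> [8.83, -8.92, 9.01, -9.1, 9.19]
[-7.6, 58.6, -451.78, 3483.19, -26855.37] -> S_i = -7.60*(-7.71)^i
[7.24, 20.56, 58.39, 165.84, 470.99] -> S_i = 7.24*2.84^i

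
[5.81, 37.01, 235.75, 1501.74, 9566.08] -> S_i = 5.81*6.37^i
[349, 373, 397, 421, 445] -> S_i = 349 + 24*i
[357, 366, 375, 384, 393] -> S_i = 357 + 9*i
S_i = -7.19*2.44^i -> [-7.19, -17.54, -42.81, -104.45, -254.85]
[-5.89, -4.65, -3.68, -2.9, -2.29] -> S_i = -5.89*0.79^i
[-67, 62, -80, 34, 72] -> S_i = Random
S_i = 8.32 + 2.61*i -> [8.32, 10.93, 13.54, 16.15, 18.76]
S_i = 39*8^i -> [39, 312, 2496, 19968, 159744]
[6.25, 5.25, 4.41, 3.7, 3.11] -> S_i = 6.25*0.84^i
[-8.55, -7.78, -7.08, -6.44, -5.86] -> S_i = -8.55*0.91^i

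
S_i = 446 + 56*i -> [446, 502, 558, 614, 670]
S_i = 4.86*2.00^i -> [4.86, 9.72, 19.44, 38.88, 77.76]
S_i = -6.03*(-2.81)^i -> [-6.03, 16.94, -47.61, 133.79, -375.96]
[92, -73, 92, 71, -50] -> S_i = Random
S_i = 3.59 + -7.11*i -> [3.59, -3.52, -10.63, -17.74, -24.85]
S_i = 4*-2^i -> [4, -8, 16, -32, 64]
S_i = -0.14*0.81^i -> [-0.14, -0.11, -0.09, -0.07, -0.06]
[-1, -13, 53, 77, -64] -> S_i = Random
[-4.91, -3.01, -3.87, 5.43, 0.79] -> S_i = Random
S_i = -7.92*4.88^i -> [-7.92, -38.65, -188.61, -920.42, -4491.64]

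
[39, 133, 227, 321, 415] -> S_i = 39 + 94*i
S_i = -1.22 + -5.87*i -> [-1.22, -7.09, -12.96, -18.83, -24.7]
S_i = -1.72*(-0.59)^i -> [-1.72, 1.01, -0.6, 0.35, -0.21]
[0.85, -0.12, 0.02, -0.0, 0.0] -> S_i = 0.85*(-0.14)^i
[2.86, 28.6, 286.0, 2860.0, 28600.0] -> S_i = 2.86*10.00^i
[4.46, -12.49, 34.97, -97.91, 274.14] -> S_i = 4.46*(-2.80)^i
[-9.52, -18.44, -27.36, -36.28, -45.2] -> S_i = -9.52 + -8.92*i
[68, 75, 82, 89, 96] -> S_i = 68 + 7*i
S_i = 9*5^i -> [9, 45, 225, 1125, 5625]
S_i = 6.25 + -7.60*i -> [6.25, -1.35, -8.95, -16.55, -24.15]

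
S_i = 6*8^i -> [6, 48, 384, 3072, 24576]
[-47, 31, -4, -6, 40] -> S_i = Random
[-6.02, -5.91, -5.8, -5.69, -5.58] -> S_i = -6.02 + 0.11*i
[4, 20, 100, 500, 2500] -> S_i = 4*5^i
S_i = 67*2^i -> [67, 134, 268, 536, 1072]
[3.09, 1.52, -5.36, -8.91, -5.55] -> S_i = Random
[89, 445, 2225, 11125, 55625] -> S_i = 89*5^i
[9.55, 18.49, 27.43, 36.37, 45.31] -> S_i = 9.55 + 8.94*i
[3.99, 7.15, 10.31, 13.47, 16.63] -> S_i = 3.99 + 3.16*i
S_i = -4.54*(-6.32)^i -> [-4.54, 28.69, -181.34, 1146.06, -7243.09]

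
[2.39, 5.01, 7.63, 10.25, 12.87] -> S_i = 2.39 + 2.62*i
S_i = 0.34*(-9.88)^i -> [0.34, -3.36, 33.19, -327.91, 3239.71]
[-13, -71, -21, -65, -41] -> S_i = Random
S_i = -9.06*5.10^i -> [-9.06, -46.21, -235.65, -1201.82, -6129.27]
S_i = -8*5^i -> [-8, -40, -200, -1000, -5000]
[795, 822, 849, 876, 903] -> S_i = 795 + 27*i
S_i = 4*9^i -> [4, 36, 324, 2916, 26244]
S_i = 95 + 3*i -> [95, 98, 101, 104, 107]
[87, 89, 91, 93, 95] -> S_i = 87 + 2*i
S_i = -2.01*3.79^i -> [-2.01, -7.62, -28.87, -109.42, -414.72]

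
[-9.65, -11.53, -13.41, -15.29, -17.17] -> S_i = -9.65 + -1.88*i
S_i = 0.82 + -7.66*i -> [0.82, -6.84, -14.5, -22.16, -29.82]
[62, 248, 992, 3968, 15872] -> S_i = 62*4^i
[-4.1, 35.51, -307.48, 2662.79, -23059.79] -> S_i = -4.10*(-8.66)^i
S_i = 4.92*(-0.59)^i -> [4.92, -2.9, 1.71, -1.01, 0.6]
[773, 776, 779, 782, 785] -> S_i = 773 + 3*i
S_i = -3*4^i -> [-3, -12, -48, -192, -768]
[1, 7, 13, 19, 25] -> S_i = 1 + 6*i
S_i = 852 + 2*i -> [852, 854, 856, 858, 860]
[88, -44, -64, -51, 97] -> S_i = Random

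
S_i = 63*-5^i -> [63, -315, 1575, -7875, 39375]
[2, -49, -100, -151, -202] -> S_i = 2 + -51*i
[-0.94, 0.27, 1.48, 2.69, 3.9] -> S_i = -0.94 + 1.21*i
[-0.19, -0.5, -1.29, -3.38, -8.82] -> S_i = -0.19*2.61^i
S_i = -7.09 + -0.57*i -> [-7.09, -7.66, -8.23, -8.8, -9.37]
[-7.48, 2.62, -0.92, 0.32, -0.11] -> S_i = -7.48*(-0.35)^i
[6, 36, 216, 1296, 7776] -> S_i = 6*6^i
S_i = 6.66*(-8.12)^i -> [6.66, -54.08, 439.12, -3565.68, 28953.32]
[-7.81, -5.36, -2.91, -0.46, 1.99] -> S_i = -7.81 + 2.45*i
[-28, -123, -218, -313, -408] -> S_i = -28 + -95*i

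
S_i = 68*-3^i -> [68, -204, 612, -1836, 5508]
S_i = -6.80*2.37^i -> [-6.8, -16.12, -38.19, -90.52, -214.54]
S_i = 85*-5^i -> [85, -425, 2125, -10625, 53125]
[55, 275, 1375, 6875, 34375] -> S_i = 55*5^i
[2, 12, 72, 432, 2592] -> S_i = 2*6^i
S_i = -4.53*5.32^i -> [-4.53, -24.1, -128.21, -682.08, -3628.65]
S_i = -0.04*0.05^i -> [-0.04, -0.0, -0.0, -0.0, -0.0]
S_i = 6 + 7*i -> [6, 13, 20, 27, 34]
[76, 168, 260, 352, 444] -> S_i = 76 + 92*i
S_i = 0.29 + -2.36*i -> [0.29, -2.07, -4.43, -6.79, -9.15]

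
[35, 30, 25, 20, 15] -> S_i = 35 + -5*i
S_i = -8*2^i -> [-8, -16, -32, -64, -128]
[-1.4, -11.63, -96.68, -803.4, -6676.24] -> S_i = -1.40*8.31^i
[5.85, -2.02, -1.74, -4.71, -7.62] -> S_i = Random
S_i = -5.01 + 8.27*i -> [-5.01, 3.26, 11.53, 19.8, 28.07]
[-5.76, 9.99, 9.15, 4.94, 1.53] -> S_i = Random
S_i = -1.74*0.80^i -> [-1.74, -1.39, -1.11, -0.89, -0.71]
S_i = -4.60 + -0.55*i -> [-4.6, -5.15, -5.7, -6.25, -6.8]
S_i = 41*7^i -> [41, 287, 2009, 14063, 98441]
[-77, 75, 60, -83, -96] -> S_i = Random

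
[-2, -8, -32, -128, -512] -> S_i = -2*4^i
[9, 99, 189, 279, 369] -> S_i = 9 + 90*i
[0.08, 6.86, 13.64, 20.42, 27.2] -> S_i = 0.08 + 6.78*i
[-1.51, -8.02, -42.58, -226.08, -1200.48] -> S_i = -1.51*5.31^i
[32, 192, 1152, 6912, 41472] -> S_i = 32*6^i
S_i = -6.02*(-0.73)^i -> [-6.02, 4.39, -3.21, 2.34, -1.71]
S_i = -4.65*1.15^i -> [-4.65, -5.35, -6.15, -7.07, -8.13]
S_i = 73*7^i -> [73, 511, 3577, 25039, 175273]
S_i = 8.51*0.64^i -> [8.51, 5.45, 3.49, 2.23, 1.43]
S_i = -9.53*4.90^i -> [-9.53, -46.7, -228.82, -1121.19, -5493.86]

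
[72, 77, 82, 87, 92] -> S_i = 72 + 5*i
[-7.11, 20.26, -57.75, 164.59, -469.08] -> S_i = -7.11*(-2.85)^i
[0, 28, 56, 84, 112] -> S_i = 0 + 28*i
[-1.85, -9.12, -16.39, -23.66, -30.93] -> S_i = -1.85 + -7.27*i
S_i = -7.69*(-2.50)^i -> [-7.69, 19.23, -48.06, 120.16, -300.39]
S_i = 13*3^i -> [13, 39, 117, 351, 1053]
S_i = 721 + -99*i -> [721, 622, 523, 424, 325]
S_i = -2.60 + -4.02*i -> [-2.6, -6.62, -10.64, -14.66, -18.68]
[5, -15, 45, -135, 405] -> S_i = 5*-3^i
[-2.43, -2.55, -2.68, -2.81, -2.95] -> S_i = -2.43*1.05^i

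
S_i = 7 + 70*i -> [7, 77, 147, 217, 287]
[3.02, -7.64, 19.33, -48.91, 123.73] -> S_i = 3.02*(-2.53)^i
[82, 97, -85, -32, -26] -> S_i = Random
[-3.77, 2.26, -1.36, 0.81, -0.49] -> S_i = -3.77*(-0.60)^i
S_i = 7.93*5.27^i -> [7.93, 41.79, 220.24, 1160.66, 6116.68]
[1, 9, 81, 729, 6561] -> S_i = 1*9^i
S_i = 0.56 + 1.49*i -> [0.56, 2.05, 3.54, 5.03, 6.52]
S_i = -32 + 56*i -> [-32, 24, 80, 136, 192]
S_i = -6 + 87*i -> [-6, 81, 168, 255, 342]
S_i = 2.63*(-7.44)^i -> [2.63, -19.57, 145.58, -1083.11, 8058.38]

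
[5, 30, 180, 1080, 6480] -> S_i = 5*6^i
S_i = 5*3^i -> [5, 15, 45, 135, 405]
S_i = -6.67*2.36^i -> [-6.67, -15.74, -37.15, -87.67, -206.91]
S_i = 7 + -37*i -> [7, -30, -67, -104, -141]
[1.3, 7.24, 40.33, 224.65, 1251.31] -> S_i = 1.30*5.57^i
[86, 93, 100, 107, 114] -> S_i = 86 + 7*i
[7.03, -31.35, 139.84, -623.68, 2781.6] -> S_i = 7.03*(-4.46)^i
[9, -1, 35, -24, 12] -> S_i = Random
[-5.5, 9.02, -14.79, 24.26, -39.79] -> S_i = -5.50*(-1.64)^i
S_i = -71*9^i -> [-71, -639, -5751, -51759, -465831]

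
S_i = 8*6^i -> [8, 48, 288, 1728, 10368]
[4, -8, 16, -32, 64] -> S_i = 4*-2^i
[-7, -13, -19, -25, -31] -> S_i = -7 + -6*i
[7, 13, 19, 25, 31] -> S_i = 7 + 6*i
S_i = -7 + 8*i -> [-7, 1, 9, 17, 25]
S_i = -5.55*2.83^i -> [-5.55, -15.71, -44.45, -125.79, -355.99]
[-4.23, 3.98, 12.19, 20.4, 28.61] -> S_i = -4.23 + 8.21*i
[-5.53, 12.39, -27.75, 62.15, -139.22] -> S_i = -5.53*(-2.24)^i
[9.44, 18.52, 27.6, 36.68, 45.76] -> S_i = 9.44 + 9.08*i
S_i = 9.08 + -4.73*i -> [9.08, 4.35, -0.38, -5.11, -9.84]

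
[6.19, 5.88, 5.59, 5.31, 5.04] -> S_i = 6.19*0.95^i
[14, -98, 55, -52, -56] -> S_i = Random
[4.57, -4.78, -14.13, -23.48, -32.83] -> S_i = 4.57 + -9.35*i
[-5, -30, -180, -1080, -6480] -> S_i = -5*6^i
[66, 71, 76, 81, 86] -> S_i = 66 + 5*i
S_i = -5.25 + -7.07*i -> [-5.25, -12.32, -19.39, -26.46, -33.53]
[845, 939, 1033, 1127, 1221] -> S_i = 845 + 94*i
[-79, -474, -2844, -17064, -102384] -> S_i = -79*6^i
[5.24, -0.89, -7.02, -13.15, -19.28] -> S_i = 5.24 + -6.13*i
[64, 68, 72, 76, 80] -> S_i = 64 + 4*i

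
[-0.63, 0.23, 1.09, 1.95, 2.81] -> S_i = -0.63 + 0.86*i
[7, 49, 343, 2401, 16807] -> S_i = 7*7^i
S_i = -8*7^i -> [-8, -56, -392, -2744, -19208]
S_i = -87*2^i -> [-87, -174, -348, -696, -1392]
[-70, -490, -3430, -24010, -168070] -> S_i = -70*7^i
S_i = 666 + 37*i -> [666, 703, 740, 777, 814]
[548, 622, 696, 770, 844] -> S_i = 548 + 74*i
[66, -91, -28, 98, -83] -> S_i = Random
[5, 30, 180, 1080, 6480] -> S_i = 5*6^i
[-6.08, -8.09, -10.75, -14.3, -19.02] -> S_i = -6.08*1.33^i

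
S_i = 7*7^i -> [7, 49, 343, 2401, 16807]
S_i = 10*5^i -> [10, 50, 250, 1250, 6250]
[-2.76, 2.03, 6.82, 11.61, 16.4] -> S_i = -2.76 + 4.79*i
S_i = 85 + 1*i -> [85, 86, 87, 88, 89]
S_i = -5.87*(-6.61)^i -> [-5.87, 38.8, -256.47, 1695.28, -11205.83]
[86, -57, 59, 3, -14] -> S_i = Random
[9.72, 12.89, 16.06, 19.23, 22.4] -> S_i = 9.72 + 3.17*i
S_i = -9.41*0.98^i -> [-9.41, -9.22, -9.04, -8.86, -8.68]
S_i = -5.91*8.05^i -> [-5.91, -47.58, -382.98, -3083.01, -24818.24]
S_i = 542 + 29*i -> [542, 571, 600, 629, 658]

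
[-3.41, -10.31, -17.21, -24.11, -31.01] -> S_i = -3.41 + -6.90*i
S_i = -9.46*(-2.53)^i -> [-9.46, 23.93, -60.55, 153.2, -387.59]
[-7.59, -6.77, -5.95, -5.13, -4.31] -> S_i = -7.59 + 0.82*i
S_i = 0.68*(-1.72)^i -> [0.68, -1.17, 2.01, -3.46, 5.95]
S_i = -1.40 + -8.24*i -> [-1.4, -9.64, -17.88, -26.12, -34.36]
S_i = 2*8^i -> [2, 16, 128, 1024, 8192]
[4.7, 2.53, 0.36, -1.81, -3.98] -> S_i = 4.70 + -2.17*i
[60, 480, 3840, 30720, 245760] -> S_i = 60*8^i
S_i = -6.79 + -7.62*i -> [-6.79, -14.41, -22.03, -29.65, -37.27]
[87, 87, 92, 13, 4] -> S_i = Random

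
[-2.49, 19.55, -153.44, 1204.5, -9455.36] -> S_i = -2.49*(-7.85)^i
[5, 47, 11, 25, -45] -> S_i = Random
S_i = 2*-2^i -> [2, -4, 8, -16, 32]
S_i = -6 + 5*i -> [-6, -1, 4, 9, 14]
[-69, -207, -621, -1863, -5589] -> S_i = -69*3^i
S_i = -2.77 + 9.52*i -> [-2.77, 6.75, 16.27, 25.79, 35.31]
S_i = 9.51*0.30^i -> [9.51, 2.85, 0.86, 0.26, 0.08]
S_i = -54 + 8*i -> [-54, -46, -38, -30, -22]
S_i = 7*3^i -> [7, 21, 63, 189, 567]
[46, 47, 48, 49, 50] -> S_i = 46 + 1*i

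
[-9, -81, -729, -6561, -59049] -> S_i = -9*9^i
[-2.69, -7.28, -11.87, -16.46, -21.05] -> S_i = -2.69 + -4.59*i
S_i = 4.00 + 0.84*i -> [4.0, 4.84, 5.68, 6.52, 7.36]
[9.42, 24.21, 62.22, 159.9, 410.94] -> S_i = 9.42*2.57^i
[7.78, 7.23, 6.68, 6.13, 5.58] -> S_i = 7.78 + -0.55*i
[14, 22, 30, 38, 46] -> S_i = 14 + 8*i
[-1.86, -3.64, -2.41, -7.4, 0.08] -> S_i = Random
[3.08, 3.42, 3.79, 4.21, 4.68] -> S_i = 3.08*1.11^i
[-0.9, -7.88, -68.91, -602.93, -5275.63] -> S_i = -0.90*8.75^i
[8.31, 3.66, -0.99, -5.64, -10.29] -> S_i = 8.31 + -4.65*i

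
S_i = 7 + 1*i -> [7, 8, 9, 10, 11]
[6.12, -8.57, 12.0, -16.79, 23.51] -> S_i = 6.12*(-1.40)^i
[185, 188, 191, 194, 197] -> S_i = 185 + 3*i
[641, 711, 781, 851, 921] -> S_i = 641 + 70*i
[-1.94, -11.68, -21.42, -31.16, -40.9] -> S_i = -1.94 + -9.74*i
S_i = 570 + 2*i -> [570, 572, 574, 576, 578]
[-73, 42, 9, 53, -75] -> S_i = Random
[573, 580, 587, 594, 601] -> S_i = 573 + 7*i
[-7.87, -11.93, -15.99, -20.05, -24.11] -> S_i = -7.87 + -4.06*i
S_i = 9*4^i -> [9, 36, 144, 576, 2304]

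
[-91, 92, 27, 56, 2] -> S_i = Random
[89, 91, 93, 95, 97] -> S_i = 89 + 2*i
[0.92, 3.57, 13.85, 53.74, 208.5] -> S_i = 0.92*3.88^i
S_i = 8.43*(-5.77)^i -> [8.43, -48.64, 280.66, -1619.4, 9343.96]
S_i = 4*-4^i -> [4, -16, 64, -256, 1024]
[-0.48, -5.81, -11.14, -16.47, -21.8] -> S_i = -0.48 + -5.33*i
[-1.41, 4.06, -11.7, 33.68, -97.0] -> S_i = -1.41*(-2.88)^i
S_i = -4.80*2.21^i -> [-4.8, -10.61, -23.44, -51.81, -114.5]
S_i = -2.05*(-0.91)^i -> [-2.05, 1.87, -1.7, 1.54, -1.41]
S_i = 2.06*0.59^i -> [2.06, 1.22, 0.72, 0.42, 0.25]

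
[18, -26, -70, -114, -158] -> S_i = 18 + -44*i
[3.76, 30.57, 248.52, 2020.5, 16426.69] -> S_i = 3.76*8.13^i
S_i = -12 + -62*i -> [-12, -74, -136, -198, -260]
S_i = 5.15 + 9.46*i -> [5.15, 14.61, 24.07, 33.53, 42.99]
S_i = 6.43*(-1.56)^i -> [6.43, -10.03, 15.65, -24.41, 38.08]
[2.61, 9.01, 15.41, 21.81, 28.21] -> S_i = 2.61 + 6.40*i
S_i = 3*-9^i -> [3, -27, 243, -2187, 19683]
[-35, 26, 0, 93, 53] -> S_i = Random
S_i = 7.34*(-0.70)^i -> [7.34, -5.14, 3.6, -2.52, 1.76]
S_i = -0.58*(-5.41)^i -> [-0.58, 3.14, -16.98, 91.84, -496.84]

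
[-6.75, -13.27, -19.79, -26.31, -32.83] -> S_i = -6.75 + -6.52*i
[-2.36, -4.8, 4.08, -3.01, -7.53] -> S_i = Random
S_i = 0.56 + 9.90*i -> [0.56, 10.46, 20.36, 30.26, 40.16]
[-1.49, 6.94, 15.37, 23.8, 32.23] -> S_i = -1.49 + 8.43*i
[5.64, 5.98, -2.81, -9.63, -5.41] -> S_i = Random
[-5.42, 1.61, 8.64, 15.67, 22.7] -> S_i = -5.42 + 7.03*i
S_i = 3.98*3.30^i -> [3.98, 13.13, 43.34, 143.03, 472.0]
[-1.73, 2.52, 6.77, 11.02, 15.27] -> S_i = -1.73 + 4.25*i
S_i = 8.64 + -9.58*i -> [8.64, -0.94, -10.52, -20.1, -29.68]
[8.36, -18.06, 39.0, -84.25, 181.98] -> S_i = 8.36*(-2.16)^i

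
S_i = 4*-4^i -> [4, -16, 64, -256, 1024]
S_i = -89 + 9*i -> [-89, -80, -71, -62, -53]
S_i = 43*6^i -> [43, 258, 1548, 9288, 55728]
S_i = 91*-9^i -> [91, -819, 7371, -66339, 597051]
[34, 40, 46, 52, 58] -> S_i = 34 + 6*i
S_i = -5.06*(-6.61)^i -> [-5.06, 33.45, -221.08, 1461.35, -9659.54]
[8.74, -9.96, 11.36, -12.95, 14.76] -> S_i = 8.74*(-1.14)^i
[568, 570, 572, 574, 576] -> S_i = 568 + 2*i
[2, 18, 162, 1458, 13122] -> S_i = 2*9^i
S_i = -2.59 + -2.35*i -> [-2.59, -4.94, -7.29, -9.64, -11.99]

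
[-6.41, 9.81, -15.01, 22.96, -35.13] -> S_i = -6.41*(-1.53)^i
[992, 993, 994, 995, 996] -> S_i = 992 + 1*i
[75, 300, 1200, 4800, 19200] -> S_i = 75*4^i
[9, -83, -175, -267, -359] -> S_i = 9 + -92*i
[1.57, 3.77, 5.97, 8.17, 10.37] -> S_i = 1.57 + 2.20*i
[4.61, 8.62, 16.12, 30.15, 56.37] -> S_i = 4.61*1.87^i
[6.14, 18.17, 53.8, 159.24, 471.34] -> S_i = 6.14*2.96^i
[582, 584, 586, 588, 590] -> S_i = 582 + 2*i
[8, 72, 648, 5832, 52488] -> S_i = 8*9^i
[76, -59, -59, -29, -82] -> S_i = Random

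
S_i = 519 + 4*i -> [519, 523, 527, 531, 535]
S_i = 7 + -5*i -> [7, 2, -3, -8, -13]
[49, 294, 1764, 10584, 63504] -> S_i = 49*6^i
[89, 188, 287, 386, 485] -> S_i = 89 + 99*i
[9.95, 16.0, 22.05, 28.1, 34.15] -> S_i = 9.95 + 6.05*i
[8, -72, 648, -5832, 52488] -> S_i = 8*-9^i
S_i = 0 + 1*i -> [0, 1, 2, 3, 4]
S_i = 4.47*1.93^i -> [4.47, 8.63, 16.65, 32.14, 62.02]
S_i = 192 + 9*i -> [192, 201, 210, 219, 228]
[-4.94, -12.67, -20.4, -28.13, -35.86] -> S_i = -4.94 + -7.73*i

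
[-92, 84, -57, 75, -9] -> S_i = Random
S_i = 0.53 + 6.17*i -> [0.53, 6.7, 12.87, 19.04, 25.21]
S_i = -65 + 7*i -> [-65, -58, -51, -44, -37]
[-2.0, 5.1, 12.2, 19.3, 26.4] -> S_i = -2.00 + 7.10*i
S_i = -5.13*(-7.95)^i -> [-5.13, 40.78, -324.23, 2577.62, -20492.07]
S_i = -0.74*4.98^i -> [-0.74, -3.69, -18.35, -91.39, -455.14]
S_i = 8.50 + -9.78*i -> [8.5, -1.28, -11.06, -20.84, -30.62]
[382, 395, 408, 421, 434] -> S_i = 382 + 13*i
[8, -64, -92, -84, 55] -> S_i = Random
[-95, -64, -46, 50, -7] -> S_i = Random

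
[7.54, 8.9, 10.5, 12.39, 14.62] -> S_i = 7.54*1.18^i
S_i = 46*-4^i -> [46, -184, 736, -2944, 11776]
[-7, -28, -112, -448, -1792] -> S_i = -7*4^i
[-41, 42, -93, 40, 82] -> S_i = Random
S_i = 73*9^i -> [73, 657, 5913, 53217, 478953]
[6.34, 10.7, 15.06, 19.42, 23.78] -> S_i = 6.34 + 4.36*i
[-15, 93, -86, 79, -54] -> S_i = Random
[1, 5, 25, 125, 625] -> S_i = 1*5^i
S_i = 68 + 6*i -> [68, 74, 80, 86, 92]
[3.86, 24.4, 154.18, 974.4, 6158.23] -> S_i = 3.86*6.32^i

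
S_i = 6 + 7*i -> [6, 13, 20, 27, 34]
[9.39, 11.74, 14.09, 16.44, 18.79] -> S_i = 9.39 + 2.35*i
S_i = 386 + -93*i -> [386, 293, 200, 107, 14]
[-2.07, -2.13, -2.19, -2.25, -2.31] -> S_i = -2.07 + -0.06*i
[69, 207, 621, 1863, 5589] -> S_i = 69*3^i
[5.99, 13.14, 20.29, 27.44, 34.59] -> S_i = 5.99 + 7.15*i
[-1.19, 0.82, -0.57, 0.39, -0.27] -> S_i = -1.19*(-0.69)^i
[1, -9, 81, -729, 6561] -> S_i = 1*-9^i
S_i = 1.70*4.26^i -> [1.7, 7.24, 30.85, 131.42, 559.87]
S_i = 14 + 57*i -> [14, 71, 128, 185, 242]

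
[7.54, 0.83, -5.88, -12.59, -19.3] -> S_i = 7.54 + -6.71*i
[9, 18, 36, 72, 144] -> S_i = 9*2^i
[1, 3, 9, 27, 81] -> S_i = 1*3^i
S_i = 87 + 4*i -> [87, 91, 95, 99, 103]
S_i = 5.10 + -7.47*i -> [5.1, -2.37, -9.84, -17.31, -24.78]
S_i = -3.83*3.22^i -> [-3.83, -12.33, -39.71, -127.87, -411.74]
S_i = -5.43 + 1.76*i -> [-5.43, -3.67, -1.91, -0.15, 1.61]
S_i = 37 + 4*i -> [37, 41, 45, 49, 53]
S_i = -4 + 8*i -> [-4, 4, 12, 20, 28]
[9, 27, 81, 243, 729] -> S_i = 9*3^i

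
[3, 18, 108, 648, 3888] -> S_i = 3*6^i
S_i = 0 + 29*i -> [0, 29, 58, 87, 116]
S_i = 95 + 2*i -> [95, 97, 99, 101, 103]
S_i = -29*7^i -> [-29, -203, -1421, -9947, -69629]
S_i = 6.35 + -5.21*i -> [6.35, 1.14, -4.07, -9.28, -14.49]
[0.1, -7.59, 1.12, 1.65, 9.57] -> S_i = Random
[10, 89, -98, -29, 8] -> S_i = Random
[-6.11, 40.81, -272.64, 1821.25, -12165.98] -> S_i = -6.11*(-6.68)^i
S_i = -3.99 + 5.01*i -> [-3.99, 1.02, 6.03, 11.04, 16.05]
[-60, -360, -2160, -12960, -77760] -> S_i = -60*6^i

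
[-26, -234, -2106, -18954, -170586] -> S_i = -26*9^i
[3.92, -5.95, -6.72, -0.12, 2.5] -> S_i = Random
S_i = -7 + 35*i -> [-7, 28, 63, 98, 133]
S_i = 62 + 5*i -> [62, 67, 72, 77, 82]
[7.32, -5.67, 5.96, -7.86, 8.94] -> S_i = Random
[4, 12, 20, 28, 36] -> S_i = 4 + 8*i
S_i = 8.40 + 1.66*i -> [8.4, 10.06, 11.72, 13.38, 15.04]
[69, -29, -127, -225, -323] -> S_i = 69 + -98*i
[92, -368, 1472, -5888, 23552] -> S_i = 92*-4^i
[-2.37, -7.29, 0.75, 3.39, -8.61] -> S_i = Random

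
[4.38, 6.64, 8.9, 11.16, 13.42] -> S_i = 4.38 + 2.26*i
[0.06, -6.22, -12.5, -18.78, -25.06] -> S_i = 0.06 + -6.28*i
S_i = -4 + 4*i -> [-4, 0, 4, 8, 12]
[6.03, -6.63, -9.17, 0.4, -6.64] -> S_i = Random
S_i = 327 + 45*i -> [327, 372, 417, 462, 507]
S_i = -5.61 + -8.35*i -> [-5.61, -13.96, -22.31, -30.66, -39.01]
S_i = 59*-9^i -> [59, -531, 4779, -43011, 387099]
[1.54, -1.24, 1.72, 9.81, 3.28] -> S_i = Random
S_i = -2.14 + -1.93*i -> [-2.14, -4.07, -6.0, -7.93, -9.86]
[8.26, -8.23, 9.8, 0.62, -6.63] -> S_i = Random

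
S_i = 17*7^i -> [17, 119, 833, 5831, 40817]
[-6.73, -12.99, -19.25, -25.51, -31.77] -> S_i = -6.73 + -6.26*i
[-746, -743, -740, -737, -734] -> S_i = -746 + 3*i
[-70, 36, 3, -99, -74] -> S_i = Random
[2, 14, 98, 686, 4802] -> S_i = 2*7^i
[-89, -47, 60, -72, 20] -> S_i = Random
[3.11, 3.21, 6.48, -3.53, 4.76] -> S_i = Random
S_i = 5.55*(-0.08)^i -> [5.55, -0.44, 0.04, -0.0, 0.0]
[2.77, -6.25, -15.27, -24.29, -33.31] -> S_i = 2.77 + -9.02*i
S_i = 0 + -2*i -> [0, -2, -4, -6, -8]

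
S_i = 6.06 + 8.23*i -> [6.06, 14.29, 22.52, 30.75, 38.98]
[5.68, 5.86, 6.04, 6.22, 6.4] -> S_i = 5.68 + 0.18*i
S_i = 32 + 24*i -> [32, 56, 80, 104, 128]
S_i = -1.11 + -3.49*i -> [-1.11, -4.6, -8.09, -11.58, -15.07]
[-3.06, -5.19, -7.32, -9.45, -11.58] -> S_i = -3.06 + -2.13*i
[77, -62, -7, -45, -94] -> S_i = Random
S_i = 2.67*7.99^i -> [2.67, 21.33, 170.45, 1361.92, 10881.74]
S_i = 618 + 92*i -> [618, 710, 802, 894, 986]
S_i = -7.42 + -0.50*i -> [-7.42, -7.92, -8.42, -8.92, -9.42]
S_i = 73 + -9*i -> [73, 64, 55, 46, 37]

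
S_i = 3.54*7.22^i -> [3.54, 25.56, 184.53, 1332.34, 9619.49]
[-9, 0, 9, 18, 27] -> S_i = -9 + 9*i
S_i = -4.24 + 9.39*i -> [-4.24, 5.15, 14.54, 23.93, 33.32]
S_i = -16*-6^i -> [-16, 96, -576, 3456, -20736]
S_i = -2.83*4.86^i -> [-2.83, -13.75, -66.84, -324.86, -1578.82]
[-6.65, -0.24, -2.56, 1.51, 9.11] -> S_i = Random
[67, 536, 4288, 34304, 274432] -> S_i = 67*8^i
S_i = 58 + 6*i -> [58, 64, 70, 76, 82]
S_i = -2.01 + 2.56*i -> [-2.01, 0.55, 3.11, 5.67, 8.23]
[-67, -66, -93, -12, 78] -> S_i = Random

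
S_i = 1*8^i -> [1, 8, 64, 512, 4096]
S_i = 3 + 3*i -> [3, 6, 9, 12, 15]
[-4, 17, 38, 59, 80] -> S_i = -4 + 21*i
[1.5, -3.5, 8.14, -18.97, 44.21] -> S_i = 1.50*(-2.33)^i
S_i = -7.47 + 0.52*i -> [-7.47, -6.95, -6.43, -5.91, -5.39]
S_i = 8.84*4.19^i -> [8.84, 37.04, 155.2, 650.27, 2724.64]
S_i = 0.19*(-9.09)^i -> [0.19, -1.73, 15.7, -142.71, 1297.21]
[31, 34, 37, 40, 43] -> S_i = 31 + 3*i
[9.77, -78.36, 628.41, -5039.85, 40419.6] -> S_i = 9.77*(-8.02)^i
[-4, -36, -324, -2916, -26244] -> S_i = -4*9^i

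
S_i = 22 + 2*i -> [22, 24, 26, 28, 30]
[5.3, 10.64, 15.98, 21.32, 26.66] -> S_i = 5.30 + 5.34*i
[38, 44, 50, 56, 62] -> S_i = 38 + 6*i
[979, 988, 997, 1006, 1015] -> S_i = 979 + 9*i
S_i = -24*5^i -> [-24, -120, -600, -3000, -15000]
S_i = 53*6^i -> [53, 318, 1908, 11448, 68688]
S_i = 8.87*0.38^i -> [8.87, 3.37, 1.28, 0.49, 0.18]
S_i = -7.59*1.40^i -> [-7.59, -10.63, -14.88, -20.83, -29.16]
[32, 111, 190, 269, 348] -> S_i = 32 + 79*i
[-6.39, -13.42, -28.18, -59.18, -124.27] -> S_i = -6.39*2.10^i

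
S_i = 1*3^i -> [1, 3, 9, 27, 81]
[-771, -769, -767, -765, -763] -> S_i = -771 + 2*i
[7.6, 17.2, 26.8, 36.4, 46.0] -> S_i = 7.60 + 9.60*i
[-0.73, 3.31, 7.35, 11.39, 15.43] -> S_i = -0.73 + 4.04*i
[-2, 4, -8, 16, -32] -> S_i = -2*-2^i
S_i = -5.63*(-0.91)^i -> [-5.63, 5.12, -4.66, 4.24, -3.86]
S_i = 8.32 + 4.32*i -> [8.32, 12.64, 16.96, 21.28, 25.6]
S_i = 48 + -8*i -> [48, 40, 32, 24, 16]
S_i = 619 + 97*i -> [619, 716, 813, 910, 1007]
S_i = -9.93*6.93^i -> [-9.93, -68.81, -476.89, -3304.83, -22902.46]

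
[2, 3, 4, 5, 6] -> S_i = 2 + 1*i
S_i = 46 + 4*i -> [46, 50, 54, 58, 62]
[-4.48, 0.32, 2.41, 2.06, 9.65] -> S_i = Random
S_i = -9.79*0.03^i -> [-9.79, -0.29, -0.01, -0.0, -0.0]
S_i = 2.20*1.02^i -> [2.2, 2.24, 2.29, 2.33, 2.38]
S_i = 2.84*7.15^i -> [2.84, 20.31, 145.19, 1038.09, 7422.37]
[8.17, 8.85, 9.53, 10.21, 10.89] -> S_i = 8.17 + 0.68*i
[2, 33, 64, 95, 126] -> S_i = 2 + 31*i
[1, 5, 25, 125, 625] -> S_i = 1*5^i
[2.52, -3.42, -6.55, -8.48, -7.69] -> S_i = Random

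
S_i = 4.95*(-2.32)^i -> [4.95, -11.48, 26.64, -61.81, 143.4]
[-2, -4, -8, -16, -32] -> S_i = -2*2^i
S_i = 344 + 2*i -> [344, 346, 348, 350, 352]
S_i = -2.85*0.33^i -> [-2.85, -0.94, -0.31, -0.1, -0.03]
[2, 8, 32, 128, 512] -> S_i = 2*4^i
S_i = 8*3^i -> [8, 24, 72, 216, 648]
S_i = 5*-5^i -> [5, -25, 125, -625, 3125]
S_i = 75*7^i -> [75, 525, 3675, 25725, 180075]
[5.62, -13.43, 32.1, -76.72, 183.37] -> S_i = 5.62*(-2.39)^i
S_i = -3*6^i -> [-3, -18, -108, -648, -3888]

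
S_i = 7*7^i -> [7, 49, 343, 2401, 16807]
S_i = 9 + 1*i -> [9, 10, 11, 12, 13]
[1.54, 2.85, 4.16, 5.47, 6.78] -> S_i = 1.54 + 1.31*i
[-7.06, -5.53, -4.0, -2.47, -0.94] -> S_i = -7.06 + 1.53*i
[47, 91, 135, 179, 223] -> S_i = 47 + 44*i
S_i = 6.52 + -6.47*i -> [6.52, 0.05, -6.42, -12.89, -19.36]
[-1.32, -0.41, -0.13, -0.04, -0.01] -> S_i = -1.32*0.31^i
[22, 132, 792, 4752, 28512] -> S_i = 22*6^i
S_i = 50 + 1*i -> [50, 51, 52, 53, 54]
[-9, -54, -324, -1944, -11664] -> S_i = -9*6^i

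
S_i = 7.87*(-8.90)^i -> [7.87, -70.04, 623.38, -5548.11, 49378.14]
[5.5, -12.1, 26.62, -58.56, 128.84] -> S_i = 5.50*(-2.20)^i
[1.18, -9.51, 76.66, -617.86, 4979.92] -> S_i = 1.18*(-8.06)^i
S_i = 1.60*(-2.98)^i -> [1.6, -4.77, 14.21, -42.34, 126.18]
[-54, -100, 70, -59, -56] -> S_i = Random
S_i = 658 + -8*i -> [658, 650, 642, 634, 626]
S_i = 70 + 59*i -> [70, 129, 188, 247, 306]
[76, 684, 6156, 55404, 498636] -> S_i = 76*9^i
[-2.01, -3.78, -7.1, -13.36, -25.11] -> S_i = -2.01*1.88^i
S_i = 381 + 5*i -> [381, 386, 391, 396, 401]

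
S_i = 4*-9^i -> [4, -36, 324, -2916, 26244]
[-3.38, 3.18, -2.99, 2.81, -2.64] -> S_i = -3.38*(-0.94)^i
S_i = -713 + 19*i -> [-713, -694, -675, -656, -637]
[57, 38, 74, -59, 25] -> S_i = Random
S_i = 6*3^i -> [6, 18, 54, 162, 486]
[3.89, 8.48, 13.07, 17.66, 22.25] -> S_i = 3.89 + 4.59*i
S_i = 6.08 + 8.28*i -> [6.08, 14.36, 22.64, 30.92, 39.2]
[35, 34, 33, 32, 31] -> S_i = 35 + -1*i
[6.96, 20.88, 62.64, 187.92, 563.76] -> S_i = 6.96*3.00^i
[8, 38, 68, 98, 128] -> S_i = 8 + 30*i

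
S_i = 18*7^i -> [18, 126, 882, 6174, 43218]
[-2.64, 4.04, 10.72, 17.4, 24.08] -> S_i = -2.64 + 6.68*i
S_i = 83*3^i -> [83, 249, 747, 2241, 6723]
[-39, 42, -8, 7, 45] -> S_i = Random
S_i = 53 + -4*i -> [53, 49, 45, 41, 37]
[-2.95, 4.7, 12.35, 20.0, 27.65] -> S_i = -2.95 + 7.65*i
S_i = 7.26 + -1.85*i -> [7.26, 5.41, 3.56, 1.71, -0.14]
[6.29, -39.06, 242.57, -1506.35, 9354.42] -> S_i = 6.29*(-6.21)^i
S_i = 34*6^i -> [34, 204, 1224, 7344, 44064]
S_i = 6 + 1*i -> [6, 7, 8, 9, 10]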